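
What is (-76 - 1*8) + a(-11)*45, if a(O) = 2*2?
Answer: 96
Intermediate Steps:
a(O) = 4
(-76 - 1*8) + a(-11)*45 = (-76 - 1*8) + 4*45 = (-76 - 8) + 180 = -84 + 180 = 96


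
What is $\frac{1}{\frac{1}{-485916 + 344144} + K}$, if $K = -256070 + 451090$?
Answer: $\frac{141772}{27648375439} \approx 5.1277 \cdot 10^{-6}$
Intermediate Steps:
$K = 195020$
$\frac{1}{\frac{1}{-485916 + 344144} + K} = \frac{1}{\frac{1}{-485916 + 344144} + 195020} = \frac{1}{\frac{1}{-141772} + 195020} = \frac{1}{- \frac{1}{141772} + 195020} = \frac{1}{\frac{27648375439}{141772}} = \frac{141772}{27648375439}$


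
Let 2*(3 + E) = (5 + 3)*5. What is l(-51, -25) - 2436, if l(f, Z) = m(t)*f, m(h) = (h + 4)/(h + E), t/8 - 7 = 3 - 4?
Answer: -12384/5 ≈ -2476.8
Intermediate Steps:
E = 17 (E = -3 + ((5 + 3)*5)/2 = -3 + (8*5)/2 = -3 + (1/2)*40 = -3 + 20 = 17)
t = 48 (t = 56 + 8*(3 - 4) = 56 + 8*(-1) = 56 - 8 = 48)
m(h) = (4 + h)/(17 + h) (m(h) = (h + 4)/(h + 17) = (4 + h)/(17 + h))
l(f, Z) = 4*f/5 (l(f, Z) = ((4 + 48)/(17 + 48))*f = (52/65)*f = ((1/65)*52)*f = 4*f/5)
l(-51, -25) - 2436 = (4/5)*(-51) - 2436 = -204/5 - 2436 = -12384/5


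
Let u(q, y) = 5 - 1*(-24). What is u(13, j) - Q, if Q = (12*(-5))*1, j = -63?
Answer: 89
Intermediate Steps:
u(q, y) = 29 (u(q, y) = 5 + 24 = 29)
Q = -60 (Q = -60*1 = -60)
u(13, j) - Q = 29 - 1*(-60) = 29 + 60 = 89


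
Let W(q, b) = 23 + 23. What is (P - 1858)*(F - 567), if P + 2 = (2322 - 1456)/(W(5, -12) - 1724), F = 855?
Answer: -449560224/839 ≈ -5.3583e+5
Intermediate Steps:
W(q, b) = 46
P = -2111/839 (P = -2 + (2322 - 1456)/(46 - 1724) = -2 + 866/(-1678) = -2 + 866*(-1/1678) = -2 - 433/839 = -2111/839 ≈ -2.5161)
(P - 1858)*(F - 567) = (-2111/839 - 1858)*(855 - 567) = -1560973/839*288 = -449560224/839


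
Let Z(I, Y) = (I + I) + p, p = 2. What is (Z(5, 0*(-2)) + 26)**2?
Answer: 1444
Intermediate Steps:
Z(I, Y) = 2 + 2*I (Z(I, Y) = (I + I) + 2 = 2*I + 2 = 2 + 2*I)
(Z(5, 0*(-2)) + 26)**2 = ((2 + 2*5) + 26)**2 = ((2 + 10) + 26)**2 = (12 + 26)**2 = 38**2 = 1444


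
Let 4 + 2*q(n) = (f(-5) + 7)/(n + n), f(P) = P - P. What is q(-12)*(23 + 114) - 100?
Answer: -18911/48 ≈ -393.98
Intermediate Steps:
f(P) = 0
q(n) = -2 + 7/(4*n) (q(n) = -2 + ((0 + 7)/(n + n))/2 = -2 + (7/((2*n)))/2 = -2 + (7*(1/(2*n)))/2 = -2 + (7/(2*n))/2 = -2 + 7/(4*n))
q(-12)*(23 + 114) - 100 = (-2 + (7/4)/(-12))*(23 + 114) - 100 = (-2 + (7/4)*(-1/12))*137 - 100 = (-2 - 7/48)*137 - 100 = -103/48*137 - 100 = -14111/48 - 100 = -18911/48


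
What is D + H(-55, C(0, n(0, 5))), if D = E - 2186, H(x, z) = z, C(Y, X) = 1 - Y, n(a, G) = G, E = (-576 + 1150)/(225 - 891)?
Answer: -727892/333 ≈ -2185.9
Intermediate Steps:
E = -287/333 (E = 574/(-666) = 574*(-1/666) = -287/333 ≈ -0.86186)
D = -728225/333 (D = -287/333 - 2186 = -728225/333 ≈ -2186.9)
D + H(-55, C(0, n(0, 5))) = -728225/333 + (1 - 1*0) = -728225/333 + (1 + 0) = -728225/333 + 1 = -727892/333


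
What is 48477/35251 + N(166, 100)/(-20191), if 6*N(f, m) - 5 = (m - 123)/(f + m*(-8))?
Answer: 3723239246585/2707508187564 ≈ 1.3752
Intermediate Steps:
N(f, m) = 5/6 + (-123 + m)/(6*(f - 8*m)) (N(f, m) = 5/6 + ((m - 123)/(f + m*(-8)))/6 = 5/6 + ((-123 + m)/(f - 8*m))/6 = 5/6 + (-123 + m)/(6*(f - 8*m)))
48477/35251 + N(166, 100)/(-20191) = 48477/35251 + ((-123 - 39*100 + 5*166)/(6*(166 - 8*100)))/(-20191) = 48477*(1/35251) + ((-123 - 3900 + 830)/(6*(166 - 800)))*(-1/20191) = 48477/35251 + ((1/6)*(-3193)/(-634))*(-1/20191) = 48477/35251 + ((1/6)*(-1/634)*(-3193))*(-1/20191) = 48477/35251 + (3193/3804)*(-1/20191) = 48477/35251 - 3193/76806564 = 3723239246585/2707508187564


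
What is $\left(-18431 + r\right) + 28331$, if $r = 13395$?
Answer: $23295$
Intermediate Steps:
$\left(-18431 + r\right) + 28331 = \left(-18431 + 13395\right) + 28331 = -5036 + 28331 = 23295$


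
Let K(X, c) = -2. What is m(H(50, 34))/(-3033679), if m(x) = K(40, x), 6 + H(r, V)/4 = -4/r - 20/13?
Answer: 2/3033679 ≈ 6.5927e-7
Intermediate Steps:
H(r, V) = -392/13 - 16/r (H(r, V) = -24 + 4*(-4/r - 20/13) = -24 + 4*(-20/13 - 4/r) = -24 + (-80/13 - 16/r) = -392/13 - 16/r)
m(x) = -2
m(H(50, 34))/(-3033679) = -2/(-3033679) = -2*(-1/3033679) = 2/3033679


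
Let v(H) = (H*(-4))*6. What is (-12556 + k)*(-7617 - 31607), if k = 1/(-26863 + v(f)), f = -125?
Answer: 11752445068696/23863 ≈ 4.9250e+8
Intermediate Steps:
v(H) = -24*H (v(H) = -4*H*6 = -24*H)
k = -1/23863 (k = 1/(-26863 - 24*(-125)) = 1/(-26863 + 3000) = 1/(-23863) = -1/23863 ≈ -4.1906e-5)
(-12556 + k)*(-7617 - 31607) = (-12556 - 1/23863)*(-7617 - 31607) = -299623829/23863*(-39224) = 11752445068696/23863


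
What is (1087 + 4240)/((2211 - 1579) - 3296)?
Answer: -5327/2664 ≈ -1.9996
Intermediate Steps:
(1087 + 4240)/((2211 - 1579) - 3296) = 5327/(632 - 3296) = 5327/(-2664) = 5327*(-1/2664) = -5327/2664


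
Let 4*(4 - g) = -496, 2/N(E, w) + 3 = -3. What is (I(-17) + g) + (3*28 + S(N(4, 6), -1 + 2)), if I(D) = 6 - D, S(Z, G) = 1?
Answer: 236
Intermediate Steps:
N(E, w) = -1/3 (N(E, w) = 2/(-3 - 3) = 2/(-6) = 2*(-1/6) = -1/3)
g = 128 (g = 4 - 1/4*(-496) = 4 + 124 = 128)
(I(-17) + g) + (3*28 + S(N(4, 6), -1 + 2)) = ((6 - 1*(-17)) + 128) + (3*28 + 1) = ((6 + 17) + 128) + (84 + 1) = (23 + 128) + 85 = 151 + 85 = 236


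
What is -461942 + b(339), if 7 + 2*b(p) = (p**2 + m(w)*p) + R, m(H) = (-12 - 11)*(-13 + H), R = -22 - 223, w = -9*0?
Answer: -353927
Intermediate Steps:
w = 0
R = -245
m(H) = 299 - 23*H (m(H) = -23*(-13 + H) = 299 - 23*H)
b(p) = -126 + p**2/2 + 299*p/2 (b(p) = -7/2 + ((p**2 + (299 - 23*0)*p) - 245)/2 = -7/2 + ((p**2 + (299 + 0)*p) - 245)/2 = -7/2 + ((p**2 + 299*p) - 245)/2 = -7/2 + (-245 + p**2 + 299*p)/2 = -7/2 + (-245/2 + p**2/2 + 299*p/2) = -126 + p**2/2 + 299*p/2)
-461942 + b(339) = -461942 + (-126 + (1/2)*339**2 + (299/2)*339) = -461942 + (-126 + (1/2)*114921 + 101361/2) = -461942 + (-126 + 114921/2 + 101361/2) = -461942 + 108015 = -353927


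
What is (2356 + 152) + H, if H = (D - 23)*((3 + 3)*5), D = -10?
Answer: 1518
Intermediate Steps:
H = -990 (H = (-10 - 23)*((3 + 3)*5) = -198*5 = -33*30 = -990)
(2356 + 152) + H = (2356 + 152) - 990 = 2508 - 990 = 1518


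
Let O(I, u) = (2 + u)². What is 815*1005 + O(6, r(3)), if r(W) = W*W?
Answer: 819196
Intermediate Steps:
r(W) = W²
815*1005 + O(6, r(3)) = 815*1005 + (2 + 3²)² = 819075 + (2 + 9)² = 819075 + 11² = 819075 + 121 = 819196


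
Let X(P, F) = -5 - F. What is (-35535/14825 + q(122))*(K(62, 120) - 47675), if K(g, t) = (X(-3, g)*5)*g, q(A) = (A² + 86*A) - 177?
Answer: -1022676826392/593 ≈ -1.7246e+9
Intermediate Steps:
q(A) = -177 + A² + 86*A
K(g, t) = g*(-25 - 5*g) (K(g, t) = ((-5 - g)*5)*g = (-25 - 5*g)*g = g*(-25 - 5*g))
(-35535/14825 + q(122))*(K(62, 120) - 47675) = (-35535/14825 + (-177 + 122² + 86*122))*(-5*62*(5 + 62) - 47675) = (-35535*1/14825 + (-177 + 14884 + 10492))*(-5*62*67 - 47675) = (-7107/2965 + 25199)*(-20770 - 47675) = (74707928/2965)*(-68445) = -1022676826392/593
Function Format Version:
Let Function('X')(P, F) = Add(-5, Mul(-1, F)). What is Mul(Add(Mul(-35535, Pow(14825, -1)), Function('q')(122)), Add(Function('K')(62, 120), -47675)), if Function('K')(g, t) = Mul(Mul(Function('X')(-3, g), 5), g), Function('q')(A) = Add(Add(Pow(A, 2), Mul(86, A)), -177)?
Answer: Rational(-1022676826392, 593) ≈ -1.7246e+9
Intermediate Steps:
Function('q')(A) = Add(-177, Pow(A, 2), Mul(86, A))
Function('K')(g, t) = Mul(g, Add(-25, Mul(-5, g))) (Function('K')(g, t) = Mul(Mul(Add(-5, Mul(-1, g)), 5), g) = Mul(Add(-25, Mul(-5, g)), g) = Mul(g, Add(-25, Mul(-5, g))))
Mul(Add(Mul(-35535, Pow(14825, -1)), Function('q')(122)), Add(Function('K')(62, 120), -47675)) = Mul(Add(Mul(-35535, Pow(14825, -1)), Add(-177, Pow(122, 2), Mul(86, 122))), Add(Mul(-5, 62, Add(5, 62)), -47675)) = Mul(Add(Mul(-35535, Rational(1, 14825)), Add(-177, 14884, 10492)), Add(Mul(-5, 62, 67), -47675)) = Mul(Add(Rational(-7107, 2965), 25199), Add(-20770, -47675)) = Mul(Rational(74707928, 2965), -68445) = Rational(-1022676826392, 593)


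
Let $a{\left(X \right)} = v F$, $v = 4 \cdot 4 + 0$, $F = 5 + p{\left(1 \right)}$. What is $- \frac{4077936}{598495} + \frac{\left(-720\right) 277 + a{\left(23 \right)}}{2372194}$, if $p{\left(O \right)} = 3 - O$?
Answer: $- \frac{4896476061472}{709873124015} \approx -6.8977$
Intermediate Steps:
$F = 7$ ($F = 5 + \left(3 - 1\right) = 5 + 2 = 7$)
$v = 16$ ($v = 16 + 0 = 16$)
$a{\left(X \right)} = 112$ ($a{\left(X \right)} = 16 \cdot 7 = 112$)
$- \frac{4077936}{598495} + \frac{\left(-720\right) 277 + a{\left(23 \right)}}{2372194} = - \frac{4077936}{598495} + \frac{\left(-720\right) 277 + 112}{2372194} = \left(-4077936\right) \frac{1}{598495} + \left(-199440 + 112\right) \frac{1}{2372194} = - \frac{4077936}{598495} - \frac{99664}{1186097} = - \frac{4896476061472}{709873124015}$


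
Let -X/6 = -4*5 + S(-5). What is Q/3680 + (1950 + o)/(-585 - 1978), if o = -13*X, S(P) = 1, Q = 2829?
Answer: 240369/410080 ≈ 0.58615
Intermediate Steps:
X = 114 (X = -6*(-4*5 + 1) = -6*(-20 + 1) = -6*(-19) = 114)
o = -1482 (o = -13*114 = -1482)
Q/3680 + (1950 + o)/(-585 - 1978) = 2829/3680 + (1950 - 1482)/(-585 - 1978) = 2829*(1/3680) + 468/(-2563) = 123/160 + 468*(-1/2563) = 123/160 - 468/2563 = 240369/410080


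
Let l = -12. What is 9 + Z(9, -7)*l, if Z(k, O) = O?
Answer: 93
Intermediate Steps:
9 + Z(9, -7)*l = 9 - 7*(-12) = 9 + 84 = 93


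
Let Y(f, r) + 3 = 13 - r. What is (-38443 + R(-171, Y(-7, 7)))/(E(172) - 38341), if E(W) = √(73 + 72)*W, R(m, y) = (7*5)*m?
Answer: 1703413948/1465742601 + 7641616*√145/1465742601 ≈ 1.2249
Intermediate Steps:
Y(f, r) = 10 - r (Y(f, r) = -3 + (13 - r) = 10 - r)
R(m, y) = 35*m
E(W) = W*√145 (E(W) = √145*W = W*√145)
(-38443 + R(-171, Y(-7, 7)))/(E(172) - 38341) = (-38443 + 35*(-171))/(172*√145 - 38341) = (-38443 - 5985)/(-38341 + 172*√145) = -44428/(-38341 + 172*√145)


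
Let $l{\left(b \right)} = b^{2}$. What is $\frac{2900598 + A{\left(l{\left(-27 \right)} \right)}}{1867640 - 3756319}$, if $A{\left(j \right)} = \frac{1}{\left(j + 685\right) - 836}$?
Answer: $- \frac{1676545645}{1091656462} \approx -1.5358$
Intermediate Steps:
$A{\left(j \right)} = \frac{1}{-151 + j}$ ($A{\left(j \right)} = \frac{1}{\left(685 + j\right) - 836} = \frac{1}{-151 + j}$)
$\frac{2900598 + A{\left(l{\left(-27 \right)} \right)}}{1867640 - 3756319} = \frac{2900598 + \frac{1}{-151 + \left(-27\right)^{2}}}{1867640 - 3756319} = \frac{2900598 + \frac{1}{-151 + 729}}{-1888679} = \left(2900598 + \frac{1}{578}\right) \left(- \frac{1}{1888679}\right) = \frac{1676545645}{578} \left(- \frac{1}{1888679}\right) = - \frac{1676545645}{1091656462}$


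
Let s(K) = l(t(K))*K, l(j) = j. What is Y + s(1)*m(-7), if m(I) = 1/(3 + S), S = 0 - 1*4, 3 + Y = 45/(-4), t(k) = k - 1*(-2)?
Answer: -69/4 ≈ -17.250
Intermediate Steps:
t(k) = 2 + k (t(k) = k + 2 = 2 + k)
Y = -57/4 (Y = -3 + 45/(-4) = -3 + 45*(-¼) = -3 - 45/4 = -57/4 ≈ -14.250)
s(K) = K*(2 + K) (s(K) = (2 + K)*K = K*(2 + K))
S = -4 (S = 0 - 4 = -4)
m(I) = -1 (m(I) = 1/(3 - 4) = 1/(-1) = -1)
Y + s(1)*m(-7) = -57/4 + (1*(2 + 1))*(-1) = -57/4 + (1*3)*(-1) = -57/4 + 3*(-1) = -57/4 - 3 = -69/4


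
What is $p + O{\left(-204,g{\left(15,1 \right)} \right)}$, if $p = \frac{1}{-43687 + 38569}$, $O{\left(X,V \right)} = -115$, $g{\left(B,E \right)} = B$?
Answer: $- \frac{588571}{5118} \approx -115.0$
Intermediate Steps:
$p = - \frac{1}{5118}$ ($p = \frac{1}{-5118} = - \frac{1}{5118} \approx -0.00019539$)
$p + O{\left(-204,g{\left(15,1 \right)} \right)} = - \frac{1}{5118} - 115 = - \frac{588571}{5118}$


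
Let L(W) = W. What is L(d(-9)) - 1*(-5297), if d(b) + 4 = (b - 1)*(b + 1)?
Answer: 5373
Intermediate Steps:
d(b) = -4 + (1 + b)*(-1 + b) (d(b) = -4 + (b - 1)*(b + 1) = -4 + (-1 + b)*(1 + b) = -4 + (1 + b)*(-1 + b))
L(d(-9)) - 1*(-5297) = (-5 + (-9)²) - 1*(-5297) = (-5 + 81) + 5297 = 76 + 5297 = 5373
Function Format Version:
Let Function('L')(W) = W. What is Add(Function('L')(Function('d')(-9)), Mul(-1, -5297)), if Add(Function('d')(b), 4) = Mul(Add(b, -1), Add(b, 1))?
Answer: 5373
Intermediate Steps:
Function('d')(b) = Add(-4, Mul(Add(1, b), Add(-1, b))) (Function('d')(b) = Add(-4, Mul(Add(b, -1), Add(b, 1))) = Add(-4, Mul(Add(-1, b), Add(1, b))) = Add(-4, Mul(Add(1, b), Add(-1, b))))
Add(Function('L')(Function('d')(-9)), Mul(-1, -5297)) = Add(Add(-5, Pow(-9, 2)), Mul(-1, -5297)) = Add(Add(-5, 81), 5297) = Add(76, 5297) = 5373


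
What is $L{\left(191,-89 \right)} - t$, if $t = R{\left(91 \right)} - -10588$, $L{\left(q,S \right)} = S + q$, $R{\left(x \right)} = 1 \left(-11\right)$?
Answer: $-10475$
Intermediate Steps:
$R{\left(x \right)} = -11$
$t = 10577$ ($t = -11 - -10588 = -11 + 10588 = 10577$)
$L{\left(191,-89 \right)} - t = \left(-89 + 191\right) - 10577 = 102 - 10577 = -10475$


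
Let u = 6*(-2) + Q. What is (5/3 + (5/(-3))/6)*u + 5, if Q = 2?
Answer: -80/9 ≈ -8.8889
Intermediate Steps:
u = -10 (u = 6*(-2) + 2 = -12 + 2 = -10)
(5/3 + (5/(-3))/6)*u + 5 = (5/3 + (5/(-3))/6)*(-10) + 5 = (5*(⅓) + (5*(-⅓))*(⅙))*(-10) + 5 = (5/3 - 5/3*⅙)*(-10) + 5 = (5/3 - 5/18)*(-10) + 5 = (25/18)*(-10) + 5 = -125/9 + 5 = -80/9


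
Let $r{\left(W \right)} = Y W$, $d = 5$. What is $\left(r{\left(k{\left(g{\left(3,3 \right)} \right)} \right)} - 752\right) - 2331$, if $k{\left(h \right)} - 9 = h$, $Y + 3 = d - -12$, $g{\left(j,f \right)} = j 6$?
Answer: $-2705$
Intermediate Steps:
$g{\left(j,f \right)} = 6 j$
$Y = 14$ ($Y = -3 + \left(5 - -12\right) = -3 + \left(5 + 12\right) = -3 + 17 = 14$)
$k{\left(h \right)} = 9 + h$
$r{\left(W \right)} = 14 W$
$\left(r{\left(k{\left(g{\left(3,3 \right)} \right)} \right)} - 752\right) - 2331 = \left(14 \left(9 + 6 \cdot 3\right) - 752\right) - 2331 = \left(14 \left(9 + 18\right) - 752\right) - 2331 = \left(14 \cdot 27 - 752\right) - 2331 = \left(378 - 752\right) - 2331 = -374 - 2331 = -2705$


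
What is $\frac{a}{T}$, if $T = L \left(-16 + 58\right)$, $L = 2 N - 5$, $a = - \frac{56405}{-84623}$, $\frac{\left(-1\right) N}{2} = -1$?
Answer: $- \frac{56405}{3554166} \approx -0.01587$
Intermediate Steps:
$N = 2$ ($N = \left(-2\right) \left(-1\right) = 2$)
$a = \frac{56405}{84623}$ ($a = \left(-56405\right) \left(- \frac{1}{84623}\right) = \frac{56405}{84623} \approx 0.66654$)
$L = -1$ ($L = 2 \cdot 2 - 5 = 4 - 5 = -1$)
$T = -42$ ($T = - (-16 + 58) = \left(-1\right) 42 = -42$)
$\frac{a}{T} = \frac{56405}{84623 \left(-42\right)} = \frac{56405}{84623} \left(- \frac{1}{42}\right) = - \frac{56405}{3554166}$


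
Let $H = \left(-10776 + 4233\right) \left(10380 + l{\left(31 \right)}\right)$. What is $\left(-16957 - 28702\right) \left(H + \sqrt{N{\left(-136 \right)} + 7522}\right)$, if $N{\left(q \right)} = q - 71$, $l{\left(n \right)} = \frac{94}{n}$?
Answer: $\frac{96158839412538}{31} - 45659 \sqrt{7315} \approx 3.1019 \cdot 10^{12}$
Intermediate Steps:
$N{\left(q \right)} = -71 + q$
$H = - \frac{2106021582}{31}$ ($H = \left(-10776 + 4233\right) \left(10380 + \frac{94}{31}\right) = - 6543 \left(10380 + 94 \cdot \frac{1}{31}\right) = - 6543 \left(10380 + \frac{94}{31}\right) = \left(-6543\right) \frac{321874}{31} = - \frac{2106021582}{31} \approx -6.7936 \cdot 10^{7}$)
$\left(-16957 - 28702\right) \left(H + \sqrt{N{\left(-136 \right)} + 7522}\right) = \left(-16957 - 28702\right) \left(- \frac{2106021582}{31} + \sqrt{\left(-71 - 136\right) + 7522}\right) = - 45659 \left(- \frac{2106021582}{31} + \sqrt{-207 + 7522}\right) = - 45659 \left(- \frac{2106021582}{31} + \sqrt{7315}\right) = \frac{96158839412538}{31} - 45659 \sqrt{7315}$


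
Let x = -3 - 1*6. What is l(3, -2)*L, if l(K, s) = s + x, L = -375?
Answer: 4125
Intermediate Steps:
x = -9 (x = -3 - 6 = -9)
l(K, s) = -9 + s (l(K, s) = s - 9 = -9 + s)
l(3, -2)*L = (-9 - 2)*(-375) = -11*(-375) = 4125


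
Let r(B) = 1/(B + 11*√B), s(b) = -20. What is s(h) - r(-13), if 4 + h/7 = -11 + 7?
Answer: -2679/134 + 11*I*√13/1742 ≈ -19.993 + 0.022768*I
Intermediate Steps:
h = -56 (h = -28 + 7*(-11 + 7) = -28 + 7*(-4) = -28 - 28 = -56)
s(h) - r(-13) = -20 - 1/(-13 + 11*√(-13)) = -20 - 1/(-13 + 11*(I*√13)) = -20 - 1/(-13 + 11*I*√13)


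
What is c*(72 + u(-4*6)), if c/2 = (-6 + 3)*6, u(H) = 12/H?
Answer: -2574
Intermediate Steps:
c = -36 (c = 2*((-6 + 3)*6) = 2*(-3*6) = 2*(-18) = -36)
c*(72 + u(-4*6)) = -36*(72 + 12/((-4*6))) = -36*(72 + 12/(-24)) = -36*(72 + 12*(-1/24)) = -36*(72 - ½) = -36*143/2 = -2574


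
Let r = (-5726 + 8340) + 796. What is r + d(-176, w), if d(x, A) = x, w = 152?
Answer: 3234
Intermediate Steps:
r = 3410 (r = 2614 + 796 = 3410)
r + d(-176, w) = 3410 - 176 = 3234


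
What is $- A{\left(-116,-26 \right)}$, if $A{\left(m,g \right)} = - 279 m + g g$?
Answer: $-33040$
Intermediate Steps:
$A{\left(m,g \right)} = g^{2} - 279 m$ ($A{\left(m,g \right)} = - 279 m + g^{2} = g^{2} - 279 m$)
$- A{\left(-116,-26 \right)} = - (\left(-26\right)^{2} - -32364) = - (676 + 32364) = \left(-1\right) 33040 = -33040$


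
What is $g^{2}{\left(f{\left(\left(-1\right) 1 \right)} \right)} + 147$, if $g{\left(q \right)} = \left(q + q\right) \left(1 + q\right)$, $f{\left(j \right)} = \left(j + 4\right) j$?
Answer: $291$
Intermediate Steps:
$f{\left(j \right)} = j \left(4 + j\right)$ ($f{\left(j \right)} = \left(4 + j\right) j = j \left(4 + j\right)$)
$g{\left(q \right)} = 2 q \left(1 + q\right)$
$g^{2}{\left(f{\left(\left(-1\right) 1 \right)} \right)} + 147 = \left(2 \left(-1\right) 1 \left(4 - 1\right) \left(1 + \left(-1\right) 1 \left(4 - 1\right)\right)\right)^{2} + 147 = \left(2 \left(- (4 - 1)\right) \left(1 - \left(4 - 1\right)\right)\right)^{2} + 147 = \left(2 \left(\left(-1\right) 3\right) \left(1 - 3\right)\right)^{2} + 147 = \left(2 \left(-3\right) \left(1 - 3\right)\right)^{2} + 147 = \left(2 \left(-3\right) \left(-2\right)\right)^{2} + 147 = 12^{2} + 147 = 144 + 147 = 291$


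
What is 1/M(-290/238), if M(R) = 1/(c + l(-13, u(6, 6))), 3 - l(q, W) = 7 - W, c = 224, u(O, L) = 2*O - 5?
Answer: 227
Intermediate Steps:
u(O, L) = -5 + 2*O
l(q, W) = -4 + W (l(q, W) = 3 - (7 - W) = 3 + (-7 + W) = -4 + W)
M(R) = 1/227 (M(R) = 1/(224 + (-4 + (-5 + 2*6))) = 1/(224 + (-4 + (-5 + 12))) = 1/(224 + (-4 + 7)) = 1/(224 + 3) = 1/227)
1/M(-290/238) = 1/(1/227) = 227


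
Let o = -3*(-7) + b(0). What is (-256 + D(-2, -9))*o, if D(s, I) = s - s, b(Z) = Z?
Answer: -5376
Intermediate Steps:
D(s, I) = 0
o = 21 (o = -3*(-7) + 0 = 21 + 0 = 21)
(-256 + D(-2, -9))*o = (-256 + 0)*21 = -256*21 = -5376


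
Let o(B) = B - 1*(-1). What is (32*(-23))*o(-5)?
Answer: 2944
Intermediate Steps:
o(B) = 1 + B (o(B) = B + 1 = 1 + B)
(32*(-23))*o(-5) = (32*(-23))*(1 - 5) = -736*(-4) = 2944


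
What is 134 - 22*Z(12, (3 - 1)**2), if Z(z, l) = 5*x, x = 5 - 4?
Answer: 24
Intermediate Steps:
x = 1
Z(z, l) = 5 (Z(z, l) = 5*1 = 5)
134 - 22*Z(12, (3 - 1)**2) = 134 - 22*5 = 134 - 110 = 24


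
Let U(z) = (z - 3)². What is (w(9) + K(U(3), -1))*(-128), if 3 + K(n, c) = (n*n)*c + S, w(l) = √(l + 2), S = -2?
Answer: 640 - 128*√11 ≈ 215.47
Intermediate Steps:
U(z) = (-3 + z)²
w(l) = √(2 + l)
K(n, c) = -5 + c*n² (K(n, c) = -3 + ((n*n)*c - 2) = -3 + (n²*c - 2) = -3 + (c*n² - 2) = -3 + (-2 + c*n²) = -5 + c*n²)
(w(9) + K(U(3), -1))*(-128) = (√(2 + 9) + (-5 - ((-3 + 3)²)²))*(-128) = (√11 + (-5 - (0²)²))*(-128) = (√11 + (-5 - 1*0²))*(-128) = (√11 + (-5 - 1*0))*(-128) = (√11 + (-5 + 0))*(-128) = (√11 - 5)*(-128) = (-5 + √11)*(-128) = 640 - 128*√11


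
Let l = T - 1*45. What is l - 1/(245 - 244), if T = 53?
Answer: 7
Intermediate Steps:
l = 8 (l = 53 - 1*45 = 53 - 45 = 8)
l - 1/(245 - 244) = 8 - 1/(245 - 244) = 8 - 1/1 = 8 - 1*1 = 8 - 1 = 7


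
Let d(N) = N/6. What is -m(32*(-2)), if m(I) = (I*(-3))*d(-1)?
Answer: 32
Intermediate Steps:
d(N) = N/6 (d(N) = N*(⅙) = N/6)
m(I) = I/2 (m(I) = (I*(-3))*((⅙)*(-1)) = -3*I*(-⅙) = I/2)
-m(32*(-2)) = -32*(-2)/2 = -(-64)/2 = -1*(-32) = 32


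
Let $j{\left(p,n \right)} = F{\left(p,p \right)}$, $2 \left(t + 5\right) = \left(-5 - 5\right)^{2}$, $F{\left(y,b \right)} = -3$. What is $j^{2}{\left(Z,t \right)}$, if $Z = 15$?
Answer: $9$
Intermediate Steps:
$t = 45$ ($t = -5 + \frac{\left(-5 - 5\right)^{2}}{2} = -5 + \frac{\left(-10\right)^{2}}{2} = -5 + \frac{1}{2} \cdot 100 = -5 + 50 = 45$)
$j{\left(p,n \right)} = -3$
$j^{2}{\left(Z,t \right)} = \left(-3\right)^{2} = 9$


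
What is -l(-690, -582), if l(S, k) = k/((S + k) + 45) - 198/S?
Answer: -35807/47035 ≈ -0.76128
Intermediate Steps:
l(S, k) = -198/S + k/(45 + S + k) (l(S, k) = k/(45 + S + k) - 198/S = -198/S + k/(45 + S + k))
-l(-690, -582) = -(-8910 - 198*(-690) - 198*(-582) - 690*(-582))/((-690)*(45 - 690 - 582)) = -(-1)*(-8910 + 136620 + 115236 + 401580)/(690*(-1227)) = -(-1)*(-1)*644526/(690*1227) = -1*35807/47035 = -35807/47035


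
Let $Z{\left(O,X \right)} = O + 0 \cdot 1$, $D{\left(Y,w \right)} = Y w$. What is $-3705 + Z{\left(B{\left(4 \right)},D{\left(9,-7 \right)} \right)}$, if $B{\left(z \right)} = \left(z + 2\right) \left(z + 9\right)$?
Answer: $-3627$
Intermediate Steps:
$B{\left(z \right)} = \left(2 + z\right) \left(9 + z\right)$
$Z{\left(O,X \right)} = O$ ($Z{\left(O,X \right)} = O + 0 = O$)
$-3705 + Z{\left(B{\left(4 \right)},D{\left(9,-7 \right)} \right)} = -3705 + \left(18 + 4^{2} + 11 \cdot 4\right) = -3705 + \left(18 + 16 + 44\right) = -3705 + 78 = -3627$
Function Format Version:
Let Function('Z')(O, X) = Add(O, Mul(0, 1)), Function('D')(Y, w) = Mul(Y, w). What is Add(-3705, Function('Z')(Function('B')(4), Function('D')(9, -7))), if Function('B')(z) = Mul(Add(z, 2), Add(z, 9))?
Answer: -3627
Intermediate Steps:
Function('B')(z) = Mul(Add(2, z), Add(9, z))
Function('Z')(O, X) = O (Function('Z')(O, X) = Add(O, 0) = O)
Add(-3705, Function('Z')(Function('B')(4), Function('D')(9, -7))) = Add(-3705, Add(18, Pow(4, 2), Mul(11, 4))) = Add(-3705, Add(18, 16, 44)) = Add(-3705, 78) = -3627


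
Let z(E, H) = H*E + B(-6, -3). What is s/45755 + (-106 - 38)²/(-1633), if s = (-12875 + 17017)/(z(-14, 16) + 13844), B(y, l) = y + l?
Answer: -12913779016594/1016985541065 ≈ -12.698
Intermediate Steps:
B(y, l) = l + y
z(E, H) = -9 + E*H (z(E, H) = H*E + (-3 - 6) = E*H - 9 = -9 + E*H)
s = 4142/13611 (s = (-12875 + 17017)/((-9 - 14*16) + 13844) = 4142/((-9 - 224) + 13844) = 4142/(-233 + 13844) = 4142/13611 ≈ 0.30431)
s/45755 + (-106 - 38)²/(-1633) = (4142/13611)/45755 + (-106 - 38)²/(-1633) = (4142/13611)*(1/45755) + (-144)²*(-1/1633) = 4142/622771305 + 20736*(-1/1633) = 4142/622771305 - 20736/1633 = -12913779016594/1016985541065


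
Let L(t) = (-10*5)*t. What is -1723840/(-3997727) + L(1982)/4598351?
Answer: 7530646642140/18382951948177 ≈ 0.40965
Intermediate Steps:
L(t) = -50*t
-1723840/(-3997727) + L(1982)/4598351 = -1723840/(-3997727) - 50*1982/4598351 = -1723840*(-1/3997727) - 99100*1/4598351 = 1723840/3997727 - 99100/4598351 = 7530646642140/18382951948177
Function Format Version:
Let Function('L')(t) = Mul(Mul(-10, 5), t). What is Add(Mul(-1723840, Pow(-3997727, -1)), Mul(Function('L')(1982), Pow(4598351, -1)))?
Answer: Rational(7530646642140, 18382951948177) ≈ 0.40965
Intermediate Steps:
Function('L')(t) = Mul(-50, t)
Add(Mul(-1723840, Pow(-3997727, -1)), Mul(Function('L')(1982), Pow(4598351, -1))) = Add(Mul(-1723840, Pow(-3997727, -1)), Mul(Mul(-50, 1982), Pow(4598351, -1))) = Add(Mul(-1723840, Rational(-1, 3997727)), Mul(-99100, Rational(1, 4598351))) = Add(Rational(1723840, 3997727), Rational(-99100, 4598351)) = Rational(7530646642140, 18382951948177)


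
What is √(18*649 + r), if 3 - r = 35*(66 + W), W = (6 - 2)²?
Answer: √8815 ≈ 93.888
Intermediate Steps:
W = 16 (W = 4² = 16)
r = -2867 (r = 3 - 35*(66 + 16) = 3 - 35*82 = 3 - 1*2870 = 3 - 2870 = -2867)
√(18*649 + r) = √(18*649 - 2867) = √(11682 - 2867) = √8815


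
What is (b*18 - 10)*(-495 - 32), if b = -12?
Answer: 119102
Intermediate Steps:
(b*18 - 10)*(-495 - 32) = (-12*18 - 10)*(-495 - 32) = (-216 - 10)*(-527) = -226*(-527) = 119102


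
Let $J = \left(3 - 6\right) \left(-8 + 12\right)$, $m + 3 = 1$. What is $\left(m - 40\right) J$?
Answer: $504$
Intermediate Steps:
$m = -2$ ($m = -3 + 1 = -2$)
$J = -12$ ($J = \left(-3\right) 4 = -12$)
$\left(m - 40\right) J = \left(-2 - 40\right) \left(-12\right) = \left(-42\right) \left(-12\right) = 504$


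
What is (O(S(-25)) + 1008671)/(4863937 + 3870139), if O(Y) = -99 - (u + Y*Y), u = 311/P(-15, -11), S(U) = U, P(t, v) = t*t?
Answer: 56696941/491291775 ≈ 0.11540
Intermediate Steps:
P(t, v) = t²
u = 311/225 (u = 311/((-15)²) = 311/225 ≈ 1.3822)
O(Y) = -22586/225 - Y² (O(Y) = -99 - (311/225 + Y*Y) = -99 - (311/225 + Y²) = -99 + (-311/225 - Y²) = -22586/225 - Y²)
(O(S(-25)) + 1008671)/(4863937 + 3870139) = ((-22586/225 - 1*(-25)²) + 1008671)/(4863937 + 3870139) = ((-22586/225 - 1*625) + 1008671)/8734076 = ((-22586/225 - 625) + 1008671)*(1/8734076) = (-163211/225 + 1008671)*(1/8734076) = (226787764/225)*(1/8734076) = 56696941/491291775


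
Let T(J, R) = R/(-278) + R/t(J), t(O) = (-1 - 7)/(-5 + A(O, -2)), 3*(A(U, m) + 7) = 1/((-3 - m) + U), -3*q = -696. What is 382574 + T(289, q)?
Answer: 45987296257/120096 ≈ 3.8292e+5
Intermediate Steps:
q = 232 (q = -⅓*(-696) = 232)
A(U, m) = -7 + 1/(3*(-3 + U - m)) (A(U, m) = -7 + 1/(3*((-3 - m) + U)) = -7 + 1/(3*(-3 + U - m)))
t(O) = -8/(-5 + (-22/3 + 7*O)/(1 - O)) (t(O) = (-1 - 7)/(-5 + (-64/3 - 7*(-2) + 7*O)/(3 - 2 - O)) = -8/(-5 + (-64/3 + 14 + 7*O)/(1 - O)) = -8/(-5 + (-22/3 + 7*O)/(1 - O)))
T(J, R) = -R/278 + R*(-37 + 36*J)/(24*(-1 + J)) (T(J, R) = R/(-278) + R/((24*(-1 + J)/(-37 + 36*J))) = R*(-1/278) + R*((-37 + 36*J)/(24*(-1 + J))) = -R/278 + R*(-37 + 36*J)/(24*(-1 + J)))
382574 + T(289, q) = 382574 + (1/3336)*232*(-5131 + 4992*289)/(-1 + 289) = 382574 + (1/3336)*232*(-5131 + 1442688)/288 = 382574 + (1/3336)*232*(1/288)*1437557 = 382574 + 41689153/120096 = 45987296257/120096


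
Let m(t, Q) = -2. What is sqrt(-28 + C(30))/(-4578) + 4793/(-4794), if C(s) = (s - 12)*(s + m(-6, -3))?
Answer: -4793/4794 - sqrt(119)/2289 ≈ -1.0046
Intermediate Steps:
C(s) = (-12 + s)*(-2 + s) (C(s) = (s - 12)*(s - 2) = (-12 + s)*(-2 + s))
sqrt(-28 + C(30))/(-4578) + 4793/(-4794) = sqrt(-28 + (24 + 30**2 - 14*30))/(-4578) + 4793/(-4794) = sqrt(-28 + (24 + 900 - 420))*(-1/4578) + 4793*(-1/4794) = sqrt(-28 + 504)*(-1/4578) - 4793/4794 = sqrt(476)*(-1/4578) - 4793/4794 = (2*sqrt(119))*(-1/4578) - 4793/4794 = -sqrt(119)/2289 - 4793/4794 = -4793/4794 - sqrt(119)/2289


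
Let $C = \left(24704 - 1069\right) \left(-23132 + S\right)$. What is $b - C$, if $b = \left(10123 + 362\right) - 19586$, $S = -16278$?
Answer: $931446249$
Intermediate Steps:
$C = -931455350$ ($C = \left(24704 - 1069\right) \left(-23132 - 16278\right) = 23635 \left(-39410\right) = -931455350$)
$b = -9101$ ($b = 10485 - 19586 = -9101$)
$b - C = -9101 - -931455350 = -9101 + 931455350 = 931446249$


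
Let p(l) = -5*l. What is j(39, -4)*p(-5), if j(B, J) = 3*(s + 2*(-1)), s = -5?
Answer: -525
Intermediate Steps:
j(B, J) = -21 (j(B, J) = 3*(-5 + 2*(-1)) = 3*(-5 - 2) = 3*(-7) = -21)
j(39, -4)*p(-5) = -(-105)*(-5) = -21*25 = -525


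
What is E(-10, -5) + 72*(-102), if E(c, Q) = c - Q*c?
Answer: -7404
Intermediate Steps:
E(c, Q) = c - Q*c
E(-10, -5) + 72*(-102) = -10*(1 - 1*(-5)) + 72*(-102) = -10*(1 + 5) - 7344 = -10*6 - 7344 = -60 - 7344 = -7404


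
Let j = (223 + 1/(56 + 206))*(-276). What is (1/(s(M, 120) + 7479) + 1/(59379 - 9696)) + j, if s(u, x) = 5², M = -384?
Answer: -3006029997353335/48839581392 ≈ -61549.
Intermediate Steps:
s(u, x) = 25
j = -8062926/131 (j = (223 + 1/262)*(-276) = (58427/262)*(-276) = -8062926/131 ≈ -61549.)
(1/(s(M, 120) + 7479) + 1/(59379 - 9696)) + j = (1/(25 + 7479) + 1/(59379 - 9696)) - 8062926/131 = (1/7504 + 1/49683) - 8062926/131 = 57187/372821232 - 8062926/131 = -3006029997353335/48839581392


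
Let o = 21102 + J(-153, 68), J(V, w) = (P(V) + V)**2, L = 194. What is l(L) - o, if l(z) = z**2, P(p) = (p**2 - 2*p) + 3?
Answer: -555292691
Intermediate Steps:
P(p) = 3 + p**2 - 2*p
J(V, w) = (3 + V**2 - V)**2 (J(V, w) = ((3 + V**2 - 2*V) + V)**2 = (3 + V**2 - V)**2)
o = 555330327 (o = 21102 + (3 + (-153)**2 - 1*(-153))**2 = 21102 + (3 + 23409 + 153)**2 = 21102 + 23565**2 = 21102 + 555309225 = 555330327)
l(L) - o = 194**2 - 1*555330327 = 37636 - 555330327 = -555292691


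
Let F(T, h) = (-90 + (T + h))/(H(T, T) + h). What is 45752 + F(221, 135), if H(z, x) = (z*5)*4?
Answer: 208400626/4555 ≈ 45752.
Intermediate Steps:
H(z, x) = 20*z (H(z, x) = (5*z)*4 = 20*z)
F(T, h) = (-90 + T + h)/(h + 20*T) (F(T, h) = (-90 + (T + h))/(20*T + h) = (-90 + T + h)/(h + 20*T))
45752 + F(221, 135) = 45752 + (-90 + 221 + 135)/(135 + 20*221) = 45752 + 266/(135 + 4420) = 45752 + 266/4555 = 208400626/4555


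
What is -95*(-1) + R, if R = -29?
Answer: 66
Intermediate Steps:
-95*(-1) + R = -95*(-1) - 29 = 95 - 29 = 66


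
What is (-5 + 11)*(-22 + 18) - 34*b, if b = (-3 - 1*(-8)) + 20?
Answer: -874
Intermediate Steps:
b = 25 (b = (-3 + 8) + 20 = 5 + 20 = 25)
(-5 + 11)*(-22 + 18) - 34*b = (-5 + 11)*(-22 + 18) - 34*25 = 6*(-4) - 850 = -24 - 850 = -874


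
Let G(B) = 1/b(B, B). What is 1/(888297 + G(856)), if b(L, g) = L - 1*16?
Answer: 840/746169481 ≈ 1.1257e-6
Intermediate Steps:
b(L, g) = -16 + L (b(L, g) = L - 16 = -16 + L)
G(B) = 1/(-16 + B)
1/(888297 + G(856)) = 1/(888297 + 1/(-16 + 856)) = 1/(888297 + 1/840) = 1/(746169481/840) = 840/746169481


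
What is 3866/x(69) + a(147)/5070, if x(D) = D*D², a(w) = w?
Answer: 22630481/555180210 ≈ 0.040762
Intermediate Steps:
x(D) = D³
3866/x(69) + a(147)/5070 = 3866/(69³) + 147/5070 = 3866/328509 + 147*(1/5070) = 3866*(1/328509) + 49/1690 = 3866/328509 + 49/1690 = 22630481/555180210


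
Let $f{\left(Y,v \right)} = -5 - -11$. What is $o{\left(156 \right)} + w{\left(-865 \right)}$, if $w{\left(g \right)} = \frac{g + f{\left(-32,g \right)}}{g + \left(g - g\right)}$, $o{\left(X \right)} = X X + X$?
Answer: $\frac{21186439}{865} \approx 24493.0$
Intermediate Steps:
$o{\left(X \right)} = X + X^{2}$ ($o{\left(X \right)} = X^{2} + X = X + X^{2}$)
$f{\left(Y,v \right)} = 6$ ($f{\left(Y,v \right)} = -5 + 11 = 6$)
$w{\left(g \right)} = \frac{6 + g}{g}$ ($w{\left(g \right)} = \frac{g + 6}{g + \left(g - g\right)} = \frac{6 + g}{g + 0} = \frac{6 + g}{g}$)
$o{\left(156 \right)} + w{\left(-865 \right)} = 156 \left(1 + 156\right) + \frac{6 - 865}{-865} = 156 \cdot 157 - - \frac{859}{865} = 24492 + \frac{859}{865} = \frac{21186439}{865}$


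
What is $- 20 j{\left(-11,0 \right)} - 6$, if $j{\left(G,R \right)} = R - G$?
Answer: $-226$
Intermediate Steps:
$- 20 j{\left(-11,0 \right)} - 6 = - 20 \left(0 - -11\right) - 6 = - 20 \left(0 + 11\right) - 6 = \left(-20\right) 11 - 6 = -220 - 6 = -226$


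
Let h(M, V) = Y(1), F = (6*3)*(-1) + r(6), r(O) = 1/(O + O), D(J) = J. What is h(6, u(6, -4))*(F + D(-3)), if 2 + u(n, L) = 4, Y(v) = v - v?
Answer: 0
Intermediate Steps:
r(O) = 1/(2*O)
Y(v) = 0
F = -215/12 (F = (6*3)*(-1) + (1/2)/6 = 18*(-1) + (1/2)*(1/6) = -18 + 1/12 = -215/12 ≈ -17.917)
u(n, L) = 2 (u(n, L) = -2 + 4 = 2)
h(M, V) = 0
h(6, u(6, -4))*(F + D(-3)) = 0*(-215/12 - 3) = 0*(-251/12) = 0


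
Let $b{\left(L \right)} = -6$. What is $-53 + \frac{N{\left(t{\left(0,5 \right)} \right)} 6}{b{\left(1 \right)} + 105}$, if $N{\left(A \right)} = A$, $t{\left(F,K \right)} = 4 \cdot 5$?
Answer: $- \frac{1709}{33} \approx -51.788$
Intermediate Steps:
$t{\left(F,K \right)} = 20$
$-53 + \frac{N{\left(t{\left(0,5 \right)} \right)} 6}{b{\left(1 \right)} + 105} = -53 + \frac{20 \cdot 6}{-6 + 105} = -53 + \frac{120}{99} = -53 + 120 \cdot \frac{1}{99} = -53 + \frac{40}{33} = - \frac{1709}{33}$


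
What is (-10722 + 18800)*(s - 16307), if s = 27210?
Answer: 88074434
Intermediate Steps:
(-10722 + 18800)*(s - 16307) = (-10722 + 18800)*(27210 - 16307) = 8078*10903 = 88074434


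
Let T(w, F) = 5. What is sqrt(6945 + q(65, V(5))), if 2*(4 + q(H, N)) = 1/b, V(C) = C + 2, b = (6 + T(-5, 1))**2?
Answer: sqrt(3359446)/22 ≈ 83.313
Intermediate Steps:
b = 121 (b = (6 + 5)**2 = 11**2 = 121)
V(C) = 2 + C
q(H, N) = -967/242 (q(H, N) = -4 + (1/2)/121 = -4 + (1/2)*(1/121) = -4 + 1/242 = -967/242)
sqrt(6945 + q(65, V(5))) = sqrt(6945 - 967/242) = sqrt(1679723/242) = sqrt(3359446)/22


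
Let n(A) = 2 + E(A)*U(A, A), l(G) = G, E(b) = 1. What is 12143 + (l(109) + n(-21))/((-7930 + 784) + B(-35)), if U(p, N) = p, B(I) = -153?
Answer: 9847963/811 ≈ 12143.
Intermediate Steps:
n(A) = 2 + A (n(A) = 2 + 1*A = 2 + A)
12143 + (l(109) + n(-21))/((-7930 + 784) + B(-35)) = 12143 + (109 + (2 - 21))/((-7930 + 784) - 153) = 12143 + (109 - 19)/(-7146 - 153) = 12143 + 90/(-7299) = 12143 + 90*(-1/7299) = 12143 - 10/811 = 9847963/811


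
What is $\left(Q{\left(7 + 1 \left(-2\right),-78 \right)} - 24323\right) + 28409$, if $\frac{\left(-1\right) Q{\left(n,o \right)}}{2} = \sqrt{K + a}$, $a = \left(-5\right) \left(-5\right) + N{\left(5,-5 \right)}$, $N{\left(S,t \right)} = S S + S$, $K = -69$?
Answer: $4086 - 2 i \sqrt{14} \approx 4086.0 - 7.4833 i$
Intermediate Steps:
$N{\left(S,t \right)} = S + S^{2}$ ($N{\left(S,t \right)} = S^{2} + S = S + S^{2}$)
$a = 55$ ($a = \left(-5\right) \left(-5\right) + 5 \left(1 + 5\right) = 25 + 5 \cdot 6 = 25 + 30 = 55$)
$Q{\left(n,o \right)} = - 2 i \sqrt{14}$ ($Q{\left(n,o \right)} = - 2 \sqrt{-69 + 55} = - 2 \sqrt{-14} = - 2 i \sqrt{14}$)
$\left(Q{\left(7 + 1 \left(-2\right),-78 \right)} - 24323\right) + 28409 = \left(- 2 i \sqrt{14} - 24323\right) + 28409 = \left(-24323 - 2 i \sqrt{14}\right) + 28409 = 4086 - 2 i \sqrt{14}$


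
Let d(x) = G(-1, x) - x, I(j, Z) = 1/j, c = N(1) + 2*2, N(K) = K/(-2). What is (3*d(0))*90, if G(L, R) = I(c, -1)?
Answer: 540/7 ≈ 77.143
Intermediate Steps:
N(K) = -K/2 (N(K) = K*(-½) = -K/2)
c = 7/2 (c = -½*1 + 2*2 = -½ + 4 = 7/2 ≈ 3.5000)
I(j, Z) = 1/j
G(L, R) = 2/7 (G(L, R) = 1/(7/2) = 2/7)
d(x) = 2/7 - x
(3*d(0))*90 = (3*(2/7 - 1*0))*90 = (3*(2/7 + 0))*90 = (3*(2/7))*90 = (6/7)*90 = 540/7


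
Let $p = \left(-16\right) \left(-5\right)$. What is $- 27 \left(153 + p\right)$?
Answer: $-6291$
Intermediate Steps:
$p = 80$
$- 27 \left(153 + p\right) = - 27 \left(153 + 80\right) = \left(-27\right) 233 = -6291$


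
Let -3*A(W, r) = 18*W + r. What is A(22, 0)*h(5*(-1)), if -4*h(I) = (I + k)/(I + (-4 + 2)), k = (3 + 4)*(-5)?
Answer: 1320/7 ≈ 188.57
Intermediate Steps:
k = -35 (k = 7*(-5) = -35)
A(W, r) = -6*W - r/3 (A(W, r) = -(18*W + r)/3 = -(r + 18*W)/3 = -6*W - r/3)
h(I) = -(-35 + I)/(4*(-2 + I)) (h(I) = -(I - 35)/(4*(I + (-4 + 2))) = -(-35 + I)/(4*(I - 2)) = -(-35 + I)/(4*(-2 + I)))
A(22, 0)*h(5*(-1)) = (-6*22 - ⅓*0)*((35 - 5*(-1))/(4*(-2 + 5*(-1)))) = (-132 + 0)*((35 - 1*(-5))/(4*(-2 - 5))) = -33*(35 + 5)/(-7) = -33*(-1)*40/7 = -132*(-10/7) = 1320/7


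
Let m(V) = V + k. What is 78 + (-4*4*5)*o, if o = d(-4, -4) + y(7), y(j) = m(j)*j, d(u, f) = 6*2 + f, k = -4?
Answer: -2242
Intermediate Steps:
d(u, f) = 12 + f
m(V) = -4 + V (m(V) = V - 4 = -4 + V)
y(j) = j*(-4 + j) (y(j) = (-4 + j)*j = j*(-4 + j))
o = 29 (o = (12 - 4) + 7*(-4 + 7) = 8 + 7*3 = 8 + 21 = 29)
78 + (-4*4*5)*o = 78 + (-4*4*5)*29 = 78 - 16*5*29 = 78 - 80*29 = 78 - 2320 = -2242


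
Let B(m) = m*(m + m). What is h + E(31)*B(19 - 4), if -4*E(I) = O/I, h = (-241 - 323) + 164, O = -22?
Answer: -9925/31 ≈ -320.16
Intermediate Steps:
h = -400 (h = -564 + 164 = -400)
B(m) = 2*m² (B(m) = m*(2*m) = 2*m²)
E(I) = 11/(2*I) (E(I) = -(-11)/(2*I) = 11/(2*I))
h + E(31)*B(19 - 4) = -400 + ((11/2)/31)*(2*(19 - 4)²) = -400 + ((11/2)*(1/31))*(2*15²) = -400 + 11*(2*225)/62 = -400 + (11/62)*450 = -400 + 2475/31 = -9925/31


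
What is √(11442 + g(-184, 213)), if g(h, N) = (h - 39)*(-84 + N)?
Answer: 15*I*√77 ≈ 131.62*I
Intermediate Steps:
g(h, N) = (-84 + N)*(-39 + h) (g(h, N) = (-39 + h)*(-84 + N) = (-84 + N)*(-39 + h))
√(11442 + g(-184, 213)) = √(11442 + (3276 - 84*(-184) - 39*213 + 213*(-184))) = √(11442 + (3276 + 15456 - 8307 - 39192)) = √(11442 - 28767) = √(-17325) = 15*I*√77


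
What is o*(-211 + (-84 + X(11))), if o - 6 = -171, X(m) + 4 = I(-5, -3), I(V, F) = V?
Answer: 50160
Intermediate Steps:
X(m) = -9 (X(m) = -4 - 5 = -9)
o = -165 (o = 6 - 171 = -165)
o*(-211 + (-84 + X(11))) = -165*(-211 + (-84 - 9)) = -165*(-211 - 93) = -165*(-304) = 50160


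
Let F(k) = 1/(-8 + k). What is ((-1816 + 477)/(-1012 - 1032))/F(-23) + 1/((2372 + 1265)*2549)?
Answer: -384818023873/18949337372 ≈ -20.308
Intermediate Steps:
((-1816 + 477)/(-1012 - 1032))/F(-23) + 1/((2372 + 1265)*2549) = ((-1816 + 477)/(-1012 - 1032))/(1/(-8 - 23)) + 1/((2372 + 1265)*2549) = (-1339/(-2044))/(1/(-31)) + (1/2549)/3637 = (-1339*(-1/2044))/(-1/31) + (1/3637)*(1/2549) = (1339/2044)*(-31) + 1/9270713 = -41509/2044 + 1/9270713 = -384818023873/18949337372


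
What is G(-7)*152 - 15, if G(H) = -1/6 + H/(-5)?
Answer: 2587/15 ≈ 172.47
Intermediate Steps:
G(H) = -1/6 - H/5 (G(H) = -1*1/6 + H*(-1/5) = -1/6 - H/5)
G(-7)*152 - 15 = (-1/6 - 1/5*(-7))*152 - 15 = (-1/6 + 7/5)*152 - 15 = (37/30)*152 - 15 = 2812/15 - 15 = 2587/15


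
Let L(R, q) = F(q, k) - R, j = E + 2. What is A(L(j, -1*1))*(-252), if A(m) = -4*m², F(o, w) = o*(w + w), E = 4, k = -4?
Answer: 4032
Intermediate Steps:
F(o, w) = 2*o*w (F(o, w) = o*(2*w) = 2*o*w)
j = 6 (j = 4 + 2 = 6)
L(R, q) = -R - 8*q (L(R, q) = 2*q*(-4) - R = -8*q - R = -R - 8*q)
A(L(j, -1*1))*(-252) = -4*(-1*6 - (-8))²*(-252) = -4*(-6 - 8*(-1))²*(-252) = -4*(-6 + 8)²*(-252) = -4*2²*(-252) = -4*4*(-252) = -16*(-252) = 4032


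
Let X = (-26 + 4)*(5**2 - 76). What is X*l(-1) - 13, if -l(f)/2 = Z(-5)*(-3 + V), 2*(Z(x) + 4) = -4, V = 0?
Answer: -40405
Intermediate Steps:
Z(x) = -6 (Z(x) = -4 + (1/2)*(-4) = -4 - 2 = -6)
l(f) = -36 (l(f) = -(-12)*(-3 + 0) = -(-12)*(-3) = -2*18 = -36)
X = 1122 (X = -22*(25 - 76) = -22*(-51) = 1122)
X*l(-1) - 13 = 1122*(-36) - 13 = -40392 - 13 = -40405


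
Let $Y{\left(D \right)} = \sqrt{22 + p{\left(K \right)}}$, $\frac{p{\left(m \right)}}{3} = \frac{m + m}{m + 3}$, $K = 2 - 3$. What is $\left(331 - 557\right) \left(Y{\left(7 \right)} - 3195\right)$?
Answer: $722070 - 226 \sqrt{19} \approx 7.2109 \cdot 10^{5}$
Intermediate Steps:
$K = -1$
$p{\left(m \right)} = \frac{6 m}{3 + m}$ ($p{\left(m \right)} = 3 \frac{m + m}{m + 3} = 3 \frac{2 m}{3 + m} = \frac{6 m}{3 + m}$)
$Y{\left(D \right)} = \sqrt{19}$ ($Y{\left(D \right)} = \sqrt{22 + 6 \left(-1\right) \frac{1}{3 - 1}} = \sqrt{22 + 6 \left(-1\right) \frac{1}{2}} = \sqrt{22 - 3} = \sqrt{19}$)
$\left(331 - 557\right) \left(Y{\left(7 \right)} - 3195\right) = \left(331 - 557\right) \left(\sqrt{19} - 3195\right) = - 226 \left(-3195 + \sqrt{19}\right) = 722070 - 226 \sqrt{19}$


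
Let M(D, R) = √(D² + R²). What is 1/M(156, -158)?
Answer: √493/4930 ≈ 0.0045038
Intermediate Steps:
1/M(156, -158) = 1/(√(156² + (-158)²)) = 1/(√(24336 + 24964)) = 1/(√49300) = 1/(10*√493) = √493/4930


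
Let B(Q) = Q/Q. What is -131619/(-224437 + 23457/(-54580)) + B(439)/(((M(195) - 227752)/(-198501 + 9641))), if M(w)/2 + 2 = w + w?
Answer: 986009629301035/695102362770248 ≈ 1.4185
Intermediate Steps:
M(w) = -4 + 4*w (M(w) = -4 + 2*(w + w) = -4 + 2*(2*w) = -4 + 4*w)
B(Q) = 1
-131619/(-224437 + 23457/(-54580)) + B(439)/(((M(195) - 227752)/(-198501 + 9641))) = -131619/(-224437 + 23457/(-54580)) + 1/(((-4 + 4*195) - 227752)/(-198501 + 9641)) = -131619/(-224437 + 23457*(-1/54580)) + 1/(((-4 + 780) - 227752)/(-188860)) = -131619/(-224437 - 23457/54580) + 1/((776 - 227752)*(-1/188860)) = -131619/(-12249794917/54580) + 1/(-226976*(-1/188860)) = -131619*(-54580/12249794917) + 1/(56744/47215) = 7183765020/12249794917 + 1*(47215/56744) = 7183765020/12249794917 + 47215/56744 = 986009629301035/695102362770248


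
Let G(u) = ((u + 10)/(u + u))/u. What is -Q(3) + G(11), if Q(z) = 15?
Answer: -3609/242 ≈ -14.913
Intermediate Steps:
G(u) = (10 + u)/(2*u²) (G(u) = ((10 + u)/((2*u)))/u = ((10 + u)*(1/(2*u)))/u = ((10 + u)/(2*u))/u = (10 + u)/(2*u²))
-Q(3) + G(11) = -1*15 + (½)*(10 + 11)/11² = -15 + (½)*(1/121)*21 = -15 + 21/242 = -3609/242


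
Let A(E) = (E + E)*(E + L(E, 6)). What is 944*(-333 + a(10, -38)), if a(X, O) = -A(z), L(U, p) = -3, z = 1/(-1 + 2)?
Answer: -310576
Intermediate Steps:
z = 1 (z = 1/1 = 1)
A(E) = 2*E*(-3 + E) (A(E) = (E + E)*(E - 3) = (2*E)*(-3 + E) = 2*E*(-3 + E))
a(X, O) = 4 (a(X, O) = -2*(-3 + 1) = -2*(-2) = -1*(-4) = 4)
944*(-333 + a(10, -38)) = 944*(-333 + 4) = 944*(-329) = -310576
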